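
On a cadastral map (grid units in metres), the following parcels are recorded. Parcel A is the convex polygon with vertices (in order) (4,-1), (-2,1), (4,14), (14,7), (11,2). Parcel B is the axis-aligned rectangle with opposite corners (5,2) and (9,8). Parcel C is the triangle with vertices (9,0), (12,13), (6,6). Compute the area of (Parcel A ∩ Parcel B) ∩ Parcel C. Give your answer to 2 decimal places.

The region (Parcel A ∩ Parcel B) ∩ Parcel C is the polygon with vertices (9,8), (9,2), (8,2), (6,6), (7.714,8).
By the shoelace formula its area is 12.29.

12.29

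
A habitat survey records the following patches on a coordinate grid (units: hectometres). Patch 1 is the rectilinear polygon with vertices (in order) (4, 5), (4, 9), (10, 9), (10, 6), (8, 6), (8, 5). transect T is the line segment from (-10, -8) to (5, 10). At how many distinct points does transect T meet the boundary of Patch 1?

The segment meets the boundary at (4,8.8), (4.167,9).

2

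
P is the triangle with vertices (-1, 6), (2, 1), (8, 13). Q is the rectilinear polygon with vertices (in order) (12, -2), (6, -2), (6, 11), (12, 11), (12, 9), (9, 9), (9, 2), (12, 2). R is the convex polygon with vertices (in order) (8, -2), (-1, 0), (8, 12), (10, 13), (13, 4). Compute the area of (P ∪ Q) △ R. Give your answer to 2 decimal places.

|P ∪ Q| = 89.
|(P ∪ Q) ∩ R| = 52.3472.
|(P ∪ Q) △ R| = 89 + 108.5 − 104.6944 = 92.81.

92.81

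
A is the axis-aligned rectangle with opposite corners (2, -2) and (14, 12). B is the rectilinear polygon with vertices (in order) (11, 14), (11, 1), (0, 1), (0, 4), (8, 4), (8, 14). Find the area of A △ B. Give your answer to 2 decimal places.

|A| = 168, |B| = 63, |A∩B| = 51.
|A △ B| = |A| + |B| − 2·|A∩B| = 168 + 63 − 102 = 129.00.

129.00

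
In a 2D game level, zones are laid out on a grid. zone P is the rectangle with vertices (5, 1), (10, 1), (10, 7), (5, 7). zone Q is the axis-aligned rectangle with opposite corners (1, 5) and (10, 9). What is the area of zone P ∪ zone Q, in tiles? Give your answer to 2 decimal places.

By inclusion–exclusion:
Individual areas: |zone P| = 30, |zone Q| = 36.
|zone P∩zone Q|: x∈[5,10], y∈[5,7] → 5·2 = 10.
|zone P ∪ zone Q| = 66 − 10 = 56.00.

56.00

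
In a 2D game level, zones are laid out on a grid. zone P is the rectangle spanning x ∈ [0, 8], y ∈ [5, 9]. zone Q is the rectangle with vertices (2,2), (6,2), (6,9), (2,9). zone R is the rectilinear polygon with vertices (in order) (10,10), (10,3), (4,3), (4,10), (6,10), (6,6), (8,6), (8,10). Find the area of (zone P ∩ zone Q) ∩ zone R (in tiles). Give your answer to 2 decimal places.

8.00

The region (zone P ∩ zone Q) ∩ zone R is the polygon with vertices (6,6), (6,5), (4,5), (4,9), (6,9).
By the shoelace formula its area is 8.00.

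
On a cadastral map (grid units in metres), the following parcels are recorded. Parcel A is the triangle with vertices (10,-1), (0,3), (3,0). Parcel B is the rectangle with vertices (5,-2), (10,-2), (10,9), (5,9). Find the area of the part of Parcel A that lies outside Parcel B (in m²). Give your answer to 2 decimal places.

|Parcel A| = 9, |Parcel A∩Parcel B| = 3.2143.
|Parcel A ∖ Parcel B| = |Parcel A| − |Parcel A∩Parcel B| = 9 − 3.2143 = 5.79.

5.79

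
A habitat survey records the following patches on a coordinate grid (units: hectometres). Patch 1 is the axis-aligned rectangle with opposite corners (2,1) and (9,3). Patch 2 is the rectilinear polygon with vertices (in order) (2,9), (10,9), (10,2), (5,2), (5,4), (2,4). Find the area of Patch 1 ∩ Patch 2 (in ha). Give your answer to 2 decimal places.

The intersection is the polygon with vertices (9,3), (9,2), (5,2), (5,3).
By the shoelace formula its area is 4.00.

4.00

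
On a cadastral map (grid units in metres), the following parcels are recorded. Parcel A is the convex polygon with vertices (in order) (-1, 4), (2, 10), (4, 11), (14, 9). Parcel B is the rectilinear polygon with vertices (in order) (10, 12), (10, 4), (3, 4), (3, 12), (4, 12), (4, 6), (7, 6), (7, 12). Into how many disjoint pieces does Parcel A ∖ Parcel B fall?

Parcel A ∖ Parcel B splits into 3 disjoint pieces (area 12.5833, area 13.4333, area 4.2667).

3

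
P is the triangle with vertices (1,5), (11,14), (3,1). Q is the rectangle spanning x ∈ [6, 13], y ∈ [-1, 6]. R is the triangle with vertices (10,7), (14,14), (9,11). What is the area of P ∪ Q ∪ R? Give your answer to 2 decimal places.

By inclusion–exclusion:
Individual areas: |P| = 29, |Q| = 49, |R| = 11.5.
|P∩Q| = 0.0048.
|P∩R| = 0.0249.
|Q∩R| = 0.
|P∩Q∩R| = 0.
|P ∪ Q ∪ R| = 89.5 − 0.0297 + 0 = 89.47.

89.47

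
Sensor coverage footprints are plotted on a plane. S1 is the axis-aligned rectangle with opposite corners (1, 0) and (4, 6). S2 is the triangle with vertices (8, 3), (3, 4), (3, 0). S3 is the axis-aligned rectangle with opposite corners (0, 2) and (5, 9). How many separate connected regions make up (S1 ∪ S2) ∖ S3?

(S1 ∪ S2) ∖ S3 is a single connected region.

1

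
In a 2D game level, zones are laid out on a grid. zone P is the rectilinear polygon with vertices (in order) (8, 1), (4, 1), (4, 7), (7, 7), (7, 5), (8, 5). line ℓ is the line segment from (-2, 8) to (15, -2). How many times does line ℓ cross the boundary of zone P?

The segment meets the boundary at (8,2.118), (4,4.471).

2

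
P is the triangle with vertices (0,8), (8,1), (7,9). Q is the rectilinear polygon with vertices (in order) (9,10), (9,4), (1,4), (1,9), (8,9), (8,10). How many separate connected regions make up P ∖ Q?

2

P ∖ Q splits into 2 disjoint pieces (area 0.5089, area 4.5804).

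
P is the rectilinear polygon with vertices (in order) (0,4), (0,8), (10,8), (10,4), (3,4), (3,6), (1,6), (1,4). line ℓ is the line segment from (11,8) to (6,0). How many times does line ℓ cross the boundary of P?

2

The segment meets the boundary at (8.5,4), (10,6.4).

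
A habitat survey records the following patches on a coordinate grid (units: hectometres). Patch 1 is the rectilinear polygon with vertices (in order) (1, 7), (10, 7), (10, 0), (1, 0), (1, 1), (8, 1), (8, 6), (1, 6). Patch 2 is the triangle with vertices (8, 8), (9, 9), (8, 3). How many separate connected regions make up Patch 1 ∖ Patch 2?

Patch 1 ∖ Patch 2 splits into 2 disjoint pieces (area 7, area 19.6667).

2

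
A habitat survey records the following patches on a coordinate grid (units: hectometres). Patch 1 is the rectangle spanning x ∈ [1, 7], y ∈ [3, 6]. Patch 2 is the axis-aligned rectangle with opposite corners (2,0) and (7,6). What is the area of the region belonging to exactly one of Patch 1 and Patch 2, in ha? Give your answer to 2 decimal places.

|Patch 1∩Patch 2|: x∈[2,7], y∈[3,6] → 5·3 = 15.
|Patch 1 △ Patch 2| = |Patch 1| + |Patch 2| − 2·|Patch 1∩Patch 2| = 18 + 30 − 30 = 18.00.

18.00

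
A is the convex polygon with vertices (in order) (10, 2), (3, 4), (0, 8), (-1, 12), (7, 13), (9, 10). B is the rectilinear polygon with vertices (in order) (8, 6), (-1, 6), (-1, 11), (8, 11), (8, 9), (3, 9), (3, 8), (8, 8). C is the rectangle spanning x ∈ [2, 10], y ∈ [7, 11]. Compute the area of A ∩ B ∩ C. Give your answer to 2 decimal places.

19.00

The intersection is the polygon with vertices (8,11), (8,9), (3,9), (3,8), (8,8), (8,7), (2,7), (2,11).
By the shoelace formula its area is 19.00.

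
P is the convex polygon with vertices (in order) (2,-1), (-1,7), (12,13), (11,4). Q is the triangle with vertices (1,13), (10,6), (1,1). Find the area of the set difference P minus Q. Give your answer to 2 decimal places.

|P| = 99, |P∩Q| = 43.5321.
|P ∖ Q| = |P| − |P∩Q| = 99 − 43.5321 = 55.47.

55.47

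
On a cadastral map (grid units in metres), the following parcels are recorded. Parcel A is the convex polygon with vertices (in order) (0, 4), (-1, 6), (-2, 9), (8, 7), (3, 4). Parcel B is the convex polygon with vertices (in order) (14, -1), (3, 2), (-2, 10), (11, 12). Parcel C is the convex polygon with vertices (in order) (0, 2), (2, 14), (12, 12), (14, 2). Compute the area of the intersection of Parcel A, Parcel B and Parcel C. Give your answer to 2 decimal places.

The intersection is the polygon with vertices (3,4), (1.75,4), (0.632,5.79), (1.065,8.387), (8,7).
By the shoelace formula its area is 18.45.

18.45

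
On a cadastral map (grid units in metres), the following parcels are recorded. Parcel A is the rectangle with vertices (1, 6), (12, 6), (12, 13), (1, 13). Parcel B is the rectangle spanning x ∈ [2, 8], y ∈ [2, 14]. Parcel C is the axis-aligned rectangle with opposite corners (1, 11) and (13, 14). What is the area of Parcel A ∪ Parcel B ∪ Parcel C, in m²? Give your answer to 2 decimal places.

115.00

By inclusion–exclusion:
Individual areas: |Parcel A| = 77, |Parcel B| = 72, |Parcel C| = 36.
|Parcel A∩Parcel B|: x∈[2,8], y∈[6,13] → 6·7 = 42.
|Parcel A∩Parcel C|: x∈[1,12], y∈[11,13] → 11·2 = 22.
|Parcel B∩Parcel C|: x∈[2,8], y∈[11,14] → 6·3 = 18.
|Parcel A∩Parcel B∩Parcel C| = 12.
|Parcel A ∪ Parcel B ∪ Parcel C| = 185 − 82 + 12 = 115.00.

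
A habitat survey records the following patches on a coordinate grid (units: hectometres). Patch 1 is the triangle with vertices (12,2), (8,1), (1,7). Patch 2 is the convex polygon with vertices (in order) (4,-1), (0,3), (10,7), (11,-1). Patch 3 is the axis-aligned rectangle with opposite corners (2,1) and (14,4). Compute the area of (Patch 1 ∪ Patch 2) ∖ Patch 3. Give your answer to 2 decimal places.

|Patch 1 ∪ Patch 2| = 59.1132.
|(Patch 1 ∪ Patch 2) ∩ Patch 3| = 26.3222.
|(Patch 1 ∪ Patch 2) ∖ Patch 3| = 59.1132 − 26.3222 = 32.79.

32.79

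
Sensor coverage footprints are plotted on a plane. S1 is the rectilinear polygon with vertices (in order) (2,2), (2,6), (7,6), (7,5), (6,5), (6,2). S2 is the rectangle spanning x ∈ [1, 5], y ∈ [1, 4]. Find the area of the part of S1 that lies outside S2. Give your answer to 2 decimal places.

11.00

|S1| = 17, |S1∩S2| = 6.
|S1 ∖ S2| = |S1| − |S1∩S2| = 17 − 6 = 11.00.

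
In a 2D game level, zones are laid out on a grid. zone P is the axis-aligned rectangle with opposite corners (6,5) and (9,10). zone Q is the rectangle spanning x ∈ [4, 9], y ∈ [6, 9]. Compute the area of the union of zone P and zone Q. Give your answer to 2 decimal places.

By inclusion–exclusion:
Individual areas: |zone P| = 15, |zone Q| = 15.
|zone P∩zone Q|: x∈[6,9], y∈[6,9] → 3·3 = 9.
|zone P ∪ zone Q| = 30 − 9 = 21.00.

21.00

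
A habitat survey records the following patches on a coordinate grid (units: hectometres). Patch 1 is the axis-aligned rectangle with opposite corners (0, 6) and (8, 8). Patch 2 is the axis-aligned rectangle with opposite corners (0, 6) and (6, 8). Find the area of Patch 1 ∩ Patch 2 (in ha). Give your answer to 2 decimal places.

|Patch 1∩Patch 2|: x∈[0,6], y∈[6,8] → 6·2 = 12.

12.00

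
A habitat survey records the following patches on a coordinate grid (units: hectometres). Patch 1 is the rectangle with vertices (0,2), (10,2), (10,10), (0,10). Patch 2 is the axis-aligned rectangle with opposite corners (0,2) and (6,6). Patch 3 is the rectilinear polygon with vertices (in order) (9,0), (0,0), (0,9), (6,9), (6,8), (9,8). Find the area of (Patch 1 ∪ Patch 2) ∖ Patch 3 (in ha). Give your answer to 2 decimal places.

20.00

|Patch 1 ∪ Patch 2| = 80.
|(Patch 1 ∪ Patch 2) ∩ Patch 3| = 60.
|(Patch 1 ∪ Patch 2) ∖ Patch 3| = 80 − 60 = 20.00.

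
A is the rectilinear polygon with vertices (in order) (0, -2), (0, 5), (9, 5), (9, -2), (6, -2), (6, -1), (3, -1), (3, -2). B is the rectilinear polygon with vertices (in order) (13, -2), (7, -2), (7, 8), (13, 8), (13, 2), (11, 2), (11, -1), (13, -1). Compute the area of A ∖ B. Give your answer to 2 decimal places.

46.00

|A| = 60, |A∩B| = 14.
|A ∖ B| = |A| − |A∩B| = 60 − 14 = 46.00.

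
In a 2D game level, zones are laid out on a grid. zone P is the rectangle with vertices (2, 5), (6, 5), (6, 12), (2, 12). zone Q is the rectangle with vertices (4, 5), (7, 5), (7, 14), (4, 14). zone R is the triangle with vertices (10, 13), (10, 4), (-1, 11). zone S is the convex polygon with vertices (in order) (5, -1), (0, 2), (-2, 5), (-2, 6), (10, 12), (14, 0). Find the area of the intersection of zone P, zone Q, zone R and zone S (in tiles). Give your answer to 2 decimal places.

4.64

The intersection is the polygon with vertices (4,7.818), (4,9), (6,10), (6,6.545).
By the shoelace formula its area is 4.64.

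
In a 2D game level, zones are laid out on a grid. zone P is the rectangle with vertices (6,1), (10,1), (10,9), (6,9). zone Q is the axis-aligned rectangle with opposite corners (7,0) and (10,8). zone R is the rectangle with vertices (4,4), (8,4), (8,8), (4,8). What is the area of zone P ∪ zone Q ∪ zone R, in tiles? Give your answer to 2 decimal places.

43.00

By inclusion–exclusion:
Individual areas: |zone P| = 32, |zone Q| = 24, |zone R| = 16.
|zone P∩zone Q|: x∈[7,10], y∈[1,8] → 3·7 = 21.
|zone P∩zone R|: x∈[6,8], y∈[4,8] → 2·4 = 8.
|zone Q∩zone R|: x∈[7,8], y∈[4,8] → 1·4 = 4.
|zone P∩zone Q∩zone R| = 4.
|zone P ∪ zone Q ∪ zone R| = 72 − 33 + 4 = 43.00.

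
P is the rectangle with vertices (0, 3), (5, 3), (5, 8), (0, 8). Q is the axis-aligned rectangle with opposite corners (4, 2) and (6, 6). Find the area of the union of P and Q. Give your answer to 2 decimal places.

By inclusion–exclusion:
Individual areas: |P| = 25, |Q| = 8.
|P∩Q|: x∈[4,5], y∈[3,6] → 1·3 = 3.
|P ∪ Q| = 33 − 3 = 30.00.

30.00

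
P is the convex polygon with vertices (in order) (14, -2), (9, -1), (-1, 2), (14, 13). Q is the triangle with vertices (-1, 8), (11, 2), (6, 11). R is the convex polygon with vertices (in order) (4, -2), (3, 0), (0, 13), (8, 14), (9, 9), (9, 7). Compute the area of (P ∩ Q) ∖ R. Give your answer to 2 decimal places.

5.81

|P ∩ Q| = 16.1104.
|(P ∩ Q) ∩ R| = 10.3043.
|(P ∩ Q) ∖ R| = 16.1104 − 10.3043 = 5.81.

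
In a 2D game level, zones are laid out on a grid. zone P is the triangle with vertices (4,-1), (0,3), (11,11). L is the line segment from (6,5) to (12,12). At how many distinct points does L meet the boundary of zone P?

1

The segment meets the boundary at (10.696,10.478).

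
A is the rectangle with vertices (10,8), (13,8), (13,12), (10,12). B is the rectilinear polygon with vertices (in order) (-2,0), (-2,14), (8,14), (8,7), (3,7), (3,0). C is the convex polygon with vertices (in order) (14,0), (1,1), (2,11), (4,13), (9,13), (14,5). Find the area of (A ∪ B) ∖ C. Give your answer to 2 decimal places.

68.23

|A ∪ B| = 117.
|(A ∪ B) ∩ C| = 48.7663.
|(A ∪ B) ∖ C| = 117 − 48.7663 = 68.23.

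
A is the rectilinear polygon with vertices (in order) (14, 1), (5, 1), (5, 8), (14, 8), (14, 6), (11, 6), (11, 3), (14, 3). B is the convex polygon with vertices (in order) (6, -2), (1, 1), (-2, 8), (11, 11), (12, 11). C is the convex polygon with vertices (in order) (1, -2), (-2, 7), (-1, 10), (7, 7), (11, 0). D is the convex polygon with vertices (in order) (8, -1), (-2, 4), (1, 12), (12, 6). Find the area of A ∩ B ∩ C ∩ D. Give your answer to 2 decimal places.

The intersection is the polygon with vertices (7,7), (8.745,3.947), (7.385,1), (5,1), (5,7.75).
By the shoelace formula its area is 18.55.

18.55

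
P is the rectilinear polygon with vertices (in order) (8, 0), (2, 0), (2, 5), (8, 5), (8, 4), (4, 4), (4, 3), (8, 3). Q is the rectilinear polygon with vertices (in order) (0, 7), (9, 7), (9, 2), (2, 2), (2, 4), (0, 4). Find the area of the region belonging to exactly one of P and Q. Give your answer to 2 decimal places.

|P| = 26, |Q| = 41, |P∩Q| = 14.
|P △ Q| = |P| + |Q| − 2·|P∩Q| = 26 + 41 − 28 = 39.00.

39.00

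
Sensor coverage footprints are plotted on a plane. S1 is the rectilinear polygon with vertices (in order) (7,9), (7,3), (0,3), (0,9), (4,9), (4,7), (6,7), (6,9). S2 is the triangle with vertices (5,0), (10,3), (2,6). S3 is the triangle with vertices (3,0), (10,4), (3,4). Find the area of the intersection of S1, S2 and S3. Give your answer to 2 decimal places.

3.75

The intersection is the polygon with vertices (3.5,3), (3,4), (7,4), (7,3).
By the shoelace formula its area is 3.75.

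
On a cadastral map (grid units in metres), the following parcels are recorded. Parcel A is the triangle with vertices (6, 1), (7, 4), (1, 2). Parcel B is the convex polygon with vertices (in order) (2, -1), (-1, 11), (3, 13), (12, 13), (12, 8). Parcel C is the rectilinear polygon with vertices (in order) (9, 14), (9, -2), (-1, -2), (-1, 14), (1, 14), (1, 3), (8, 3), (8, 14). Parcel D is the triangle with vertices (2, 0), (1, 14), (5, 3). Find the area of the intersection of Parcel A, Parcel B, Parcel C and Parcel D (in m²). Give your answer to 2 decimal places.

2.56

The intersection is the polygon with vertices (1.87,1.826), (1.837,2.279), (4,3), (5,3), (3.5,1.5).
By the shoelace formula its area is 2.56.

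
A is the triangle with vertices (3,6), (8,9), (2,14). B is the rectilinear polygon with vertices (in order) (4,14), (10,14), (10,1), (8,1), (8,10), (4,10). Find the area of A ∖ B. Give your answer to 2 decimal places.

|A| = 21.5, |A∩B| = 3.2667.
|A ∖ B| = |A| − |A∩B| = 21.5 − 3.2667 = 18.23.

18.23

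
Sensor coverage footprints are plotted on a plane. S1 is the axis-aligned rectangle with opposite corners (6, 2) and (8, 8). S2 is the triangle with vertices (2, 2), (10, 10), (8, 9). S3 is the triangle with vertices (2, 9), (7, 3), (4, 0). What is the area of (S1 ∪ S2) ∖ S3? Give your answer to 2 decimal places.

13.01

|S1 ∪ S2| = 14.7619.
|(S1 ∪ S2) ∩ S3| = 1.7532.
|(S1 ∪ S2) ∖ S3| = 14.7619 − 1.7532 = 13.01.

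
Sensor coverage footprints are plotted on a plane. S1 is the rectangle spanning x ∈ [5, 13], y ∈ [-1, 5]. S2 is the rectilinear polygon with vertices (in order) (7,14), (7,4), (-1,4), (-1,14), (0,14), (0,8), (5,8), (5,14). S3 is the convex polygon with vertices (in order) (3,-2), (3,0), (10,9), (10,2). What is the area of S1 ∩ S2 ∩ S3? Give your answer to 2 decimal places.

The intersection is the polygon with vertices (7,5), (7,4), (6.111,4), (6.889,5).
By the shoelace formula its area is 0.50.

0.50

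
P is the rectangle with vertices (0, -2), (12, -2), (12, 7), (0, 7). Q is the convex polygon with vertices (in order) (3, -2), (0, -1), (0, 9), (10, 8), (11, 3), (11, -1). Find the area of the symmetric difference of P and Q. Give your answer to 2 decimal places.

31.20

|P| = 108, |Q| = 107, |P∩Q| = 91.9.
|P △ Q| = |P| + |Q| − 2·|P∩Q| = 108 + 107 − 183.8 = 31.20.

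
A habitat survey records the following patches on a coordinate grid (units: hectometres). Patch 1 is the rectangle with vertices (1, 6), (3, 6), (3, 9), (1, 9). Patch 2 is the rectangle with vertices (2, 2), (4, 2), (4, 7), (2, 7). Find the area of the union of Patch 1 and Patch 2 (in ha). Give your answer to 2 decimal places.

By inclusion–exclusion:
Individual areas: |Patch 1| = 6, |Patch 2| = 10.
|Patch 1∩Patch 2|: x∈[2,3], y∈[6,7] → 1·1 = 1.
|Patch 1 ∪ Patch 2| = 16 − 1 = 15.00.

15.00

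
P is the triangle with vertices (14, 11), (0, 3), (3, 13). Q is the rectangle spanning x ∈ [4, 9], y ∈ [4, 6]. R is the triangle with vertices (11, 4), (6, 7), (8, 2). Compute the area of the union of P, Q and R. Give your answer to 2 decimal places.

73.10

By inclusion–exclusion:
Individual areas: |P| = 58, |Q| = 10, |R| = 9.5.
|P∩Q| = 0.4464.
|P∩R| = 0.0862.
|Q∩R| = 3.8667.
|P∩Q∩R| = 0.
|P ∪ Q ∪ R| = 77.5 − 4.3993 + 0 = 73.10.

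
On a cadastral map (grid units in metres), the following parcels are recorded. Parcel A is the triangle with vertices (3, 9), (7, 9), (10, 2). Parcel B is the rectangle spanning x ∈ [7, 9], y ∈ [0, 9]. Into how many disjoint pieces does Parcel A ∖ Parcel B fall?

2

Parcel A ∖ Parcel B splits into 2 disjoint pieces (area 8, area 0.6667).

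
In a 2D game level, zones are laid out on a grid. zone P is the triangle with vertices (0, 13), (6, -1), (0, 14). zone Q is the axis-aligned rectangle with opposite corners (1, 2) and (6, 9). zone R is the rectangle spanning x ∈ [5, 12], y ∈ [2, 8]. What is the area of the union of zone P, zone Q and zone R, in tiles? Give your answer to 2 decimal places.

72.70

By inclusion–exclusion:
Individual areas: |zone P| = 3, |zone Q| = 35, |zone R| = 42.
|zone P∩zone Q| = 1.3.
|zone P∩zone R| = 0.
|zone Q∩zone R|: x∈[5,6], y∈[2,8] → 1·6 = 6.
|zone P∩zone Q∩zone R| = 0.
|zone P ∪ zone Q ∪ zone R| = 80 − 7.3 + 0 = 72.70.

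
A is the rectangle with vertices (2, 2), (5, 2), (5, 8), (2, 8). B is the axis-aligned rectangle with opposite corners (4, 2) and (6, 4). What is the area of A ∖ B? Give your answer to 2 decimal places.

16.00

|A∩B|: x∈[4,5], y∈[2,4] → 1·2 = 2.
|A| = 18.
|A ∖ B| = |A| − |A∩B| = 18 − 2 = 16.00.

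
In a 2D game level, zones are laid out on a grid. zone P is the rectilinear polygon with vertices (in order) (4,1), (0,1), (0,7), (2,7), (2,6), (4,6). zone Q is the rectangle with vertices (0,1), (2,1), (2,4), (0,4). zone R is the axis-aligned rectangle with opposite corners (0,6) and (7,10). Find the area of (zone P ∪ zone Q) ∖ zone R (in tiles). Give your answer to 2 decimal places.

|zone P ∪ zone Q| = 22.
|(zone P ∪ zone Q) ∩ zone R| = 2.
|(zone P ∪ zone Q) ∖ zone R| = 22 − 2 = 20.00.

20.00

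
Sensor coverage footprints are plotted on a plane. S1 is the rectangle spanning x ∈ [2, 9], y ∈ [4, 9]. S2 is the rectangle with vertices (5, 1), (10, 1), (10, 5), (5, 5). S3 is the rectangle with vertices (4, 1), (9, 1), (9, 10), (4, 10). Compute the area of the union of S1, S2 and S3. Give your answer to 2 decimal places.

59.00

By inclusion–exclusion:
Individual areas: |S1| = 35, |S2| = 20, |S3| = 45.
|S1∩S2|: x∈[5,9], y∈[4,5] → 4·1 = 4.
|S1∩S3|: x∈[4,9], y∈[4,9] → 5·5 = 25.
|S2∩S3|: x∈[5,9], y∈[1,5] → 4·4 = 16.
|S1∩S2∩S3| = 4.
|S1 ∪ S2 ∪ S3| = 100 − 45 + 4 = 59.00.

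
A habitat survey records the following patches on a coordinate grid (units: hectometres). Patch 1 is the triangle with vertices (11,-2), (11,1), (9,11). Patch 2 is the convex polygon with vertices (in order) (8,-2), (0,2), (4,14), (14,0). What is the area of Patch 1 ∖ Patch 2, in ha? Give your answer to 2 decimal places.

|Patch 1| = 3, |Patch 1∩Patch 2| = 2.2732.
|Patch 1 ∖ Patch 2| = |Patch 1| − |Patch 1∩Patch 2| = 3 − 2.2732 = 0.73.

0.73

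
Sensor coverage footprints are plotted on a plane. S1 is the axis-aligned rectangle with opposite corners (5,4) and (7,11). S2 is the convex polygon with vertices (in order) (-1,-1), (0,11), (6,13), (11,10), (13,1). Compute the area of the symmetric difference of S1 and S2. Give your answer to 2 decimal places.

131.50

|S1| = 14, |S2| = 145.5, |S1∩S2| = 14.
|S1 △ S2| = |S1| + |S2| − 2·|S1∩S2| = 14 + 145.5 − 28 = 131.50.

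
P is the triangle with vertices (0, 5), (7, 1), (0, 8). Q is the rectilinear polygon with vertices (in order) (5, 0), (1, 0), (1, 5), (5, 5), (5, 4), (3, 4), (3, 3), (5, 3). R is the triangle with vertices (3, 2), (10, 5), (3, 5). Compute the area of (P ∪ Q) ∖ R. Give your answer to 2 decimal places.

20.49

|P ∪ Q| = 25.0714.
|(P ∪ Q) ∩ R| = 4.5786.
|(P ∪ Q) ∖ R| = 25.0714 − 4.5786 = 20.49.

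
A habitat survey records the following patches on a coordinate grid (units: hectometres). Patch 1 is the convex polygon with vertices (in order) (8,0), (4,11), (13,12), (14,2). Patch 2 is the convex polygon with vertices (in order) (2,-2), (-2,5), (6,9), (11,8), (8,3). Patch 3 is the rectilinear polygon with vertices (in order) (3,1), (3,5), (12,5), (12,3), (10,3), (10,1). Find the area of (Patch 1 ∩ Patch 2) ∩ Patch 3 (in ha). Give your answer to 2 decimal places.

4.49

The region (Patch 1 ∩ Patch 2) ∩ Patch 3 is the polygon with vertices (8,3), (7.163,2.302), (6.182,5), (9.2,5).
By the shoelace formula its area is 4.49.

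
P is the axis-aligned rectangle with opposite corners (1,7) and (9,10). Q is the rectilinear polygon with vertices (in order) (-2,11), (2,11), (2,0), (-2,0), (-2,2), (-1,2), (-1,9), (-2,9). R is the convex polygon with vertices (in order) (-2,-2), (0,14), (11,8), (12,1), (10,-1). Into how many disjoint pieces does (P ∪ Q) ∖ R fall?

(P ∪ Q) ∖ R splits into 3 disjoint pieces (area 0.7576, area 0.75, area 3.5625).

3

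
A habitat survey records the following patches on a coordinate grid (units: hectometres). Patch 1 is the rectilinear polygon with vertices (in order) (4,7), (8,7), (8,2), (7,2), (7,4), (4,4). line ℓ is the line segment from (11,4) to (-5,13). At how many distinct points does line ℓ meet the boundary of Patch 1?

2

The segment meets the boundary at (5.667,7), (8,5.688).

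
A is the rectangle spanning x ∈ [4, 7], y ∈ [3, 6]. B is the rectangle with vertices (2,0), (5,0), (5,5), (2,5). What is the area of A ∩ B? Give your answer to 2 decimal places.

|A∩B|: x∈[4,5], y∈[3,5] → 1·2 = 2.

2.00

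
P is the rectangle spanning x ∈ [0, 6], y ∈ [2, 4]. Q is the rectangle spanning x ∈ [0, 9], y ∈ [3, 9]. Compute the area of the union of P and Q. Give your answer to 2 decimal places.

By inclusion–exclusion:
Individual areas: |P| = 12, |Q| = 54.
|P∩Q|: x∈[0,6], y∈[3,4] → 6·1 = 6.
|P ∪ Q| = 66 − 6 = 60.00.

60.00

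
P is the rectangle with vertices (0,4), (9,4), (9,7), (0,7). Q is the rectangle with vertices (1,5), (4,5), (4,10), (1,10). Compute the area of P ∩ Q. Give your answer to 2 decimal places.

|P∩Q|: x∈[1,4], y∈[5,7] → 3·2 = 6.

6.00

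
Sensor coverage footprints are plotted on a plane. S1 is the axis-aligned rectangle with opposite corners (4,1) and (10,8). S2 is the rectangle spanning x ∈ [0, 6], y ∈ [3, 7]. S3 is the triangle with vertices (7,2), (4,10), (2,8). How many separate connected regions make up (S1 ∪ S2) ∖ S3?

1

(S1 ∪ S2) ∖ S3 is a single connected region.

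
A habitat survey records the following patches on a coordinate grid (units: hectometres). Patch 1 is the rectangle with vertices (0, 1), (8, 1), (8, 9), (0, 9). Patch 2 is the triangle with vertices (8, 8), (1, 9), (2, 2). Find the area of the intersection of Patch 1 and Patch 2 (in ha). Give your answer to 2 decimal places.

The intersection is the polygon with vertices (8,8), (2,2), (1,9).
By the shoelace formula its area is 24.00.

24.00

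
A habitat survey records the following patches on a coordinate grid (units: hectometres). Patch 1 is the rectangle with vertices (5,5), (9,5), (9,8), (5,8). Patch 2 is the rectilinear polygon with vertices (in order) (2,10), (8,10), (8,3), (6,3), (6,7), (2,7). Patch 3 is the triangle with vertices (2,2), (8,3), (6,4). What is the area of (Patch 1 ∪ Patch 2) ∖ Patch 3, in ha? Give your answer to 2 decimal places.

30.00

|Patch 1 ∪ Patch 2| = 31.
|(Patch 1 ∪ Patch 2) ∩ Patch 3| = 1.
|(Patch 1 ∪ Patch 2) ∖ Patch 3| = 31 − 1 = 30.00.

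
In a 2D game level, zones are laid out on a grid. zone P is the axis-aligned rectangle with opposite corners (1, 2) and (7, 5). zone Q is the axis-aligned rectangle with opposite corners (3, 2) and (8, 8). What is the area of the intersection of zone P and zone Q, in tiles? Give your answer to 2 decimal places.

12.00

|zone P∩zone Q|: x∈[3,7], y∈[2,5] → 4·3 = 12.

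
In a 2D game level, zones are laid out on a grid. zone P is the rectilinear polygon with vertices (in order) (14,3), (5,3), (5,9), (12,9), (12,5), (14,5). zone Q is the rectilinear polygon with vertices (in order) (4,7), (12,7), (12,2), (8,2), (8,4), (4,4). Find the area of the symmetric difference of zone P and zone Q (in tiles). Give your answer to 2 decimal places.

28.00

|zone P| = 46, |zone Q| = 32, |zone P∩zone Q| = 25.
|zone P △ zone Q| = |zone P| + |zone Q| − 2·|zone P∩zone Q| = 46 + 32 − 50 = 28.00.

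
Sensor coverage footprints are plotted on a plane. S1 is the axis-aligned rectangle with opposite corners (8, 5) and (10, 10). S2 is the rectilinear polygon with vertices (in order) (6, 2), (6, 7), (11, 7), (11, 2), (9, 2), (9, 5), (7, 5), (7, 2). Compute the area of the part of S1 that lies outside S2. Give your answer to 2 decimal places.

|S1| = 10, |S1∩S2| = 4.
|S1 ∖ S2| = |S1| − |S1∩S2| = 10 − 4 = 6.00.

6.00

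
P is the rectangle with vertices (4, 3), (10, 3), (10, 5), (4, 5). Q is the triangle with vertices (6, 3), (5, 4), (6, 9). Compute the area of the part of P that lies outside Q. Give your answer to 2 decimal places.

10.60

|P| = 12, |P∩Q| = 1.4.
|P ∖ Q| = |P| − |P∩Q| = 12 − 1.4 = 10.60.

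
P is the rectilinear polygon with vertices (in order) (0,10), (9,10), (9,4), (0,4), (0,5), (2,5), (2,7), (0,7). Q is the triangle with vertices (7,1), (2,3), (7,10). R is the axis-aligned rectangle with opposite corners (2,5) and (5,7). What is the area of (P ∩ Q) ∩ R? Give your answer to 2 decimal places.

1.71

The region (P ∩ Q) ∩ R is the polygon with vertices (4.857,7), (5,7), (5,5), (3.429,5).
By the shoelace formula its area is 1.71.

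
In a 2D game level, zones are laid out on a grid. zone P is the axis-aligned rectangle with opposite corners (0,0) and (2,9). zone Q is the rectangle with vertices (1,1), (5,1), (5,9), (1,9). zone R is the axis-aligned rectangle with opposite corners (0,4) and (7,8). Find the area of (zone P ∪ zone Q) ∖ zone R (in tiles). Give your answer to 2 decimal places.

22.00

|zone P ∪ zone Q| = 42.
|(zone P ∪ zone Q) ∩ zone R| = 20.
|(zone P ∪ zone Q) ∖ zone R| = 42 − 20 = 22.00.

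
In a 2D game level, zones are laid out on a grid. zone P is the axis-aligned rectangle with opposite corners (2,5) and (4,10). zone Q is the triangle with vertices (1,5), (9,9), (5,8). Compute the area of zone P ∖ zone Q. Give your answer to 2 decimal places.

9.00

|zone P| = 10, |zone P∩zone Q| = 1.
|zone P ∖ zone Q| = |zone P| − |zone P∩zone Q| = 10 − 1 = 9.00.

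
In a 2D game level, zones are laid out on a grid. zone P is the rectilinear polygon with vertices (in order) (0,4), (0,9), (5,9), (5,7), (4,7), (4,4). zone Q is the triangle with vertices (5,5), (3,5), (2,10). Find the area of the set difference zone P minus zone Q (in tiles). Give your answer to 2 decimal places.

|zone P| = 22, |zone P∩zone Q| = 3.9667.
|zone P ∖ zone Q| = |zone P| − |zone P∩zone Q| = 22 − 3.9667 = 18.03.

18.03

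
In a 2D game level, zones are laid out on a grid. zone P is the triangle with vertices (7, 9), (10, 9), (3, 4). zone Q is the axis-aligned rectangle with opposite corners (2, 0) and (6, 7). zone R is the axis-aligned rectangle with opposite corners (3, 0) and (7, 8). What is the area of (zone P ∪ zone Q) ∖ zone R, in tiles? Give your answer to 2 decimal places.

|zone P ∪ zone Q| = 33.3143.
|(zone P ∪ zone Q) ∩ zone R| = 22.7.
|(zone P ∪ zone Q) ∖ zone R| = 33.3143 − 22.7 = 10.61.

10.61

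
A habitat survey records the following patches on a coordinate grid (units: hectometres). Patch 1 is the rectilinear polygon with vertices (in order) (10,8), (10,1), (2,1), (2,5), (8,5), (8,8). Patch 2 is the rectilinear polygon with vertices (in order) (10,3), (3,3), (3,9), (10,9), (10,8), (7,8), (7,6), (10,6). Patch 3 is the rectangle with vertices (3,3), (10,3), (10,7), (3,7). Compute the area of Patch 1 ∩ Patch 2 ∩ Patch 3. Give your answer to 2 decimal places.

The intersection is the polygon with vertices (3,3), (3,5), (8,5), (8,6), (10,6), (10,3).
By the shoelace formula its area is 16.00.

16.00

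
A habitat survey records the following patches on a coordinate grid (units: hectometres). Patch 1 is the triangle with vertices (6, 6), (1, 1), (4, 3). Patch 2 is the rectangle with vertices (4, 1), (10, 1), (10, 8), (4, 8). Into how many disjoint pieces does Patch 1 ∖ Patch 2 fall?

Patch 1 ∖ Patch 2 is a single connected region.

1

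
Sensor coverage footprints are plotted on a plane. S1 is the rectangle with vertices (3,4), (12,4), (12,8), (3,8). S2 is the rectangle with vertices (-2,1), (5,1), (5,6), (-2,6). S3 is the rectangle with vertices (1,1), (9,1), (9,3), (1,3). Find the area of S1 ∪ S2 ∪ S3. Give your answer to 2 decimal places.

75.00

By inclusion–exclusion:
Individual areas: |S1| = 36, |S2| = 35, |S3| = 16.
|S1∩S2|: x∈[3,5], y∈[4,6] → 2·2 = 4.
|S1∩S3| = 0 (no overlap).
|S2∩S3|: x∈[1,5], y∈[1,3] → 4·2 = 8.
|S1∩S2∩S3| = 0.
|S1 ∪ S2 ∪ S3| = 87 − 12 + 0 = 75.00.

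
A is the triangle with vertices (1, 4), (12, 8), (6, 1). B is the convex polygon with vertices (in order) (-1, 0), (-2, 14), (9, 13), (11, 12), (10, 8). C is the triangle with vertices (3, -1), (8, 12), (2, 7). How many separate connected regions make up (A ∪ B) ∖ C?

(A ∪ B) ∖ C is a single connected region.

1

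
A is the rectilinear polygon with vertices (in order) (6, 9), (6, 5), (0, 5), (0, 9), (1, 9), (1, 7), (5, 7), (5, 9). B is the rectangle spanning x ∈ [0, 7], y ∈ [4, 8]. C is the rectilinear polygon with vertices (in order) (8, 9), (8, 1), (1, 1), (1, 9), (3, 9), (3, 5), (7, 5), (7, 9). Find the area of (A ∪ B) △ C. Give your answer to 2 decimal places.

46.00

|A ∪ B| = 30.
|(A ∪ B) ∩ C| = 12.
|(A ∪ B) △ C| = 30 + 40 − 24 = 46.00.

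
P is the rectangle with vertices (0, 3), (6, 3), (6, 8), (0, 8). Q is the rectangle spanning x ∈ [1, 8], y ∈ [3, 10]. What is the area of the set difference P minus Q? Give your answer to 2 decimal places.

|P∩Q|: x∈[1,6], y∈[3,8] → 5·5 = 25.
|P| = 30.
|P ∖ Q| = |P| − |P∩Q| = 30 − 25 = 5.00.

5.00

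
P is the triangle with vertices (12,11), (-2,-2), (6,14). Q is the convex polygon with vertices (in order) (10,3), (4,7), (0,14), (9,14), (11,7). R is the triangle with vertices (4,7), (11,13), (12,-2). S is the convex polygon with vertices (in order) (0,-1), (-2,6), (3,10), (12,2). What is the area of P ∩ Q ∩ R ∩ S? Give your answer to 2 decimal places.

The intersection is the polygon with vertices (5.209,8.036), (7.048,6.402), (6.149,5.567), (4,7).
By the shoelace formula its area is 3.48.

3.48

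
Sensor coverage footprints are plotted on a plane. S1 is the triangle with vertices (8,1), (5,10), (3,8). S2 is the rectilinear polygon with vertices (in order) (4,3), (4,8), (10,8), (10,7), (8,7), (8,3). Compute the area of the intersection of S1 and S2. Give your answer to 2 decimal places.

The intersection is the polygon with vertices (7.333,3), (6.571,3), (4,6.6), (4,8), (5.667,8).
By the shoelace formula its area is 7.87.

7.87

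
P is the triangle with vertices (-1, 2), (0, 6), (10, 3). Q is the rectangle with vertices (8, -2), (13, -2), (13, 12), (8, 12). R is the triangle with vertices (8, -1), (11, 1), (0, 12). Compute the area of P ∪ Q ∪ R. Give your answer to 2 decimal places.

106.98

By inclusion–exclusion:
Individual areas: |P| = 21.5, |Q| = 70, |R| = 27.5.
|P∩Q| = 0.7818.
|P∩R| = 4.2627.
|Q∩R| = 7.5.
|P∩Q∩R| = 0.5259.
|P ∪ Q ∪ R| = 119 − 12.5445 + 0.5259 = 106.98.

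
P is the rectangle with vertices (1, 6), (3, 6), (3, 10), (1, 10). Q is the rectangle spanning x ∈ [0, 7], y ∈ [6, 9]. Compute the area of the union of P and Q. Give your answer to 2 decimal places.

23.00

By inclusion–exclusion:
Individual areas: |P| = 8, |Q| = 21.
|P∩Q|: x∈[1,3], y∈[6,9] → 2·3 = 6.
|P ∪ Q| = 29 − 6 = 23.00.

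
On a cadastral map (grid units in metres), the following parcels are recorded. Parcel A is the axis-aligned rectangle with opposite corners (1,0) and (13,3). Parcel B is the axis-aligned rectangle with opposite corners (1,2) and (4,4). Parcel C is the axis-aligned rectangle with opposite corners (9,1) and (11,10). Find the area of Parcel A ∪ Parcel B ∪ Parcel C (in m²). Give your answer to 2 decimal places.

By inclusion–exclusion:
Individual areas: |Parcel A| = 36, |Parcel B| = 6, |Parcel C| = 18.
|Parcel A∩Parcel B|: x∈[1,4], y∈[2,3] → 3·1 = 3.
|Parcel A∩Parcel C|: x∈[9,11], y∈[1,3] → 2·2 = 4.
|Parcel B∩Parcel C| = 0 (no overlap).
|Parcel A∩Parcel B∩Parcel C| = 0.
|Parcel A ∪ Parcel B ∪ Parcel C| = 60 − 7 + 0 = 53.00.

53.00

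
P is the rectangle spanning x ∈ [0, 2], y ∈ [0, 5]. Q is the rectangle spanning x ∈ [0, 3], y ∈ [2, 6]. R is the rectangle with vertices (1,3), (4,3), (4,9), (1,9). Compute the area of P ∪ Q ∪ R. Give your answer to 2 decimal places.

28.00

By inclusion–exclusion:
Individual areas: |P| = 10, |Q| = 12, |R| = 18.
|P∩Q|: x∈[0,2], y∈[2,5] → 2·3 = 6.
|P∩R|: x∈[1,2], y∈[3,5] → 1·2 = 2.
|Q∩R|: x∈[1,3], y∈[3,6] → 2·3 = 6.
|P∩Q∩R| = 2.
|P ∪ Q ∪ R| = 40 − 14 + 2 = 28.00.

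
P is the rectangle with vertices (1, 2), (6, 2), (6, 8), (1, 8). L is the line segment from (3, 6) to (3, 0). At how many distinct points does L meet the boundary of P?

1

The segment meets the boundary at (3,2).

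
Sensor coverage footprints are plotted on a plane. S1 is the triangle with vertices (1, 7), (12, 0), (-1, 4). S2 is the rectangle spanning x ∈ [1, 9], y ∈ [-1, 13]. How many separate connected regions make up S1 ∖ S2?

S1 ∖ S2 splits into 2 disjoint pieces (area 1.479, area 3.6154).

2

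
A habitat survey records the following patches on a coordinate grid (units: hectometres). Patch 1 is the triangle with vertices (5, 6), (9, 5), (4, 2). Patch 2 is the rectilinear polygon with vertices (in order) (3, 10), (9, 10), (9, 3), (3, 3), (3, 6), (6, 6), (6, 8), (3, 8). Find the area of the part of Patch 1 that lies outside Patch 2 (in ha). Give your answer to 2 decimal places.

0.71

|Patch 1| = 8.5, |Patch 1∩Patch 2| = 7.7917.
|Patch 1 ∖ Patch 2| = |Patch 1| − |Patch 1∩Patch 2| = 8.5 − 7.7917 = 0.71.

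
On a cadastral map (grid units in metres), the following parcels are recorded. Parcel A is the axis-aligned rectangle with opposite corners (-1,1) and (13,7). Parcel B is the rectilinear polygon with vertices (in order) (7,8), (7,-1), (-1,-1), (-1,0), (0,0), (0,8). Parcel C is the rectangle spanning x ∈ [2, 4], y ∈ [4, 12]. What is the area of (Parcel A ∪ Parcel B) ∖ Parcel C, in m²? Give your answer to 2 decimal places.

98.00

|Parcel A ∪ Parcel B| = 106.
|(Parcel A ∪ Parcel B) ∩ Parcel C| = 8.
|(Parcel A ∪ Parcel B) ∖ Parcel C| = 106 − 8 = 98.00.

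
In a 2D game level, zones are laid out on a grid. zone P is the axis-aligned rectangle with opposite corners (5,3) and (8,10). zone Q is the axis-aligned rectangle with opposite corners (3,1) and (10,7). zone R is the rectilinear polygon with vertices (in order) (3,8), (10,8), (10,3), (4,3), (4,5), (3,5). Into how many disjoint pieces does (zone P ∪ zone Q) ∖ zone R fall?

2

(zone P ∪ zone Q) ∖ zone R splits into 2 disjoint pieces (area 6, area 16).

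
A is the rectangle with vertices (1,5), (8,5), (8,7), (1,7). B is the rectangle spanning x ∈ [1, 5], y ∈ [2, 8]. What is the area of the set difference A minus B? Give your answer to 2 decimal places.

|A∩B|: x∈[1,5], y∈[5,7] → 4·2 = 8.
|A| = 14.
|A ∖ B| = |A| − |A∩B| = 14 − 8 = 6.00.

6.00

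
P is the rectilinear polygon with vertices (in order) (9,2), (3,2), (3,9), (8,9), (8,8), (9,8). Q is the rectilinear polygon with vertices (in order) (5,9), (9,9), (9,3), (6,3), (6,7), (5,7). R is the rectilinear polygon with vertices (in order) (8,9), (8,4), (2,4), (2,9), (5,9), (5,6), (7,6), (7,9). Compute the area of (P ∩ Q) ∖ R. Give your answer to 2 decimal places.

|P ∩ Q| = 19.
|(P ∩ Q) ∩ R| = 7.
|(P ∩ Q) ∖ R| = 19 − 7 = 12.00.

12.00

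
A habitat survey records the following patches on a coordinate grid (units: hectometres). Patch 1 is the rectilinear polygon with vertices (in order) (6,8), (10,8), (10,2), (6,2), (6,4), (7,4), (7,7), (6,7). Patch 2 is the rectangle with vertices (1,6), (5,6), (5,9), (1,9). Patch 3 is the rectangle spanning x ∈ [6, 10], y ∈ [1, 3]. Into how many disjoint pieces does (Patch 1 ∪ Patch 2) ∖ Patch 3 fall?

(Patch 1 ∪ Patch 2) ∖ Patch 3 splits into 2 disjoint pieces (area 17, area 12).

2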